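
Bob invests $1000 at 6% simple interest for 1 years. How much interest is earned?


Use the formula I = P x R x T / 100
P x R x T = 1000 x 6 x 1 = 6000
I = 6000 / 100 = $60

$60


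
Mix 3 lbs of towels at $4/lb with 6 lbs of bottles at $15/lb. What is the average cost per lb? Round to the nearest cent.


Cost of towels:
3 x $4 = $12
Cost of bottles:
6 x $15 = $90
Total cost: $12 + $90 = $102
Total weight: 9 lbs
Average: $102 / 9 = $11.3333... ≈ $11.33/lb

$11.33/lb


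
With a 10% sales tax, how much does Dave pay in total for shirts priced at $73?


Calculate the tax:
10% of $73 = $7.30
Add tax to price:
$73 + $7.30 = $80.30

$80.30


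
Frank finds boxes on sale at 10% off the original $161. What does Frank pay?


Calculate the discount amount:
10% of $161 = $16.10
Subtract from original:
$161 - $16.10 = $144.90

$144.90


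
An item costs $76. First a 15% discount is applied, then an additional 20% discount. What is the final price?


First discount:
15% of $76 = $11.40
Price after first discount:
$76 - $11.40 = $64.60
Second discount:
20% of $64.60 = $12.92
Final price:
$64.60 - $12.92 = $51.68

$51.68


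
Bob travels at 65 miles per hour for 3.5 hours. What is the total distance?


Use the formula: distance = speed x time
Speed = 65 mph, Time = 3.5 hours
65 x 3.5 = 227.5 miles

227.5 miles


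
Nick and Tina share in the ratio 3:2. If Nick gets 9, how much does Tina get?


Find the multiplier:
9 / 3 = 3
Apply to Tina's share:
2 x 3 = 6

6


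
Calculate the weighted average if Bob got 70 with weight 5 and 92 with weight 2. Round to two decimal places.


Weighted sum:
5 x 70 + 2 x 92 = 534
Total weight:
5 + 2 = 7
Weighted average:
534 / 7 = 76.2857... ≈ 76.29

76.29


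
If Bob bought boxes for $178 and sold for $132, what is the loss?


Selling price = $132
Cost price = $178
Loss = cost price - selling price:
Loss = $178 - $132 = $46

$46


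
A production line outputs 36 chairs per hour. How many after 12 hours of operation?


Production rate: 36 chairs per hour
Time: 12 hours
Total: 36 x 12 = 432 chairs

432 chairs


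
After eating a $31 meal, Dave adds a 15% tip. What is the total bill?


Calculate the tip:
15% of $31 = $4.65
Add tip to meal cost:
$31 + $4.65 = $35.65

$35.65


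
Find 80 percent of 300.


Convert percentage to decimal:
80% = 0.8
Multiply:
300 x 0.8 = 240

240


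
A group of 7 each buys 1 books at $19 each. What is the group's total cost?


Cost per person:
1 x $19 = $19
Group total:
7 x $19 = $133

$133


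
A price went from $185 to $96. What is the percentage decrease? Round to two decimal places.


Find the absolute change:
|96 - 185| = 89
Divide by original and multiply by 100:
89 / 185 x 100 = 48.1081...% ≈ 48.11%

48.11%


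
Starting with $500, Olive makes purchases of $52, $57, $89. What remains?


Add up expenses:
$52 + $57 + $89 = $198
Subtract from budget:
$500 - $198 = $302

$302


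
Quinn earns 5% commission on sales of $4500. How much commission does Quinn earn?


Convert rate to decimal:
5% = 0.05
Multiply by sales:
$4500 x 0.05 = $225

$225


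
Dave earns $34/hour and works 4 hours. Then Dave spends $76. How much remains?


Calculate earnings:
4 x $34 = $136
Subtract spending:
$136 - $76 = $60

$60


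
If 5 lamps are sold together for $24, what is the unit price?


Total cost: $24
Number of items: 5
Unit price: $24 / 5 = $4.80

$4.80


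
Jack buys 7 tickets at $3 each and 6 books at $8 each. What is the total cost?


Cost of tickets:
7 x $3 = $21
Cost of books:
6 x $8 = $48
Add both:
$21 + $48 = $69

$69


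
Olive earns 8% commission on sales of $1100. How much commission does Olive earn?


Convert rate to decimal:
8% = 0.08
Multiply by sales:
$1100 x 0.08 = $88

$88


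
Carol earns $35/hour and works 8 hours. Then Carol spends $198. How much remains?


Calculate earnings:
8 x $35 = $280
Subtract spending:
$280 - $198 = $82

$82


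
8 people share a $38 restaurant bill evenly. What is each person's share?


Total bill: $38
Number of people: 8
Each pays: $38 / 8 = $4.75

$4.75


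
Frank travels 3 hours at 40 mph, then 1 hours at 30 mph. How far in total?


Leg 1 distance:
40 x 3 = 120 miles
Leg 2 distance:
30 x 1 = 30 miles
Total distance:
120 + 30 = 150 miles

150 miles


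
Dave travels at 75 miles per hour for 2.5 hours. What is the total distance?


Use the formula: distance = speed x time
Speed = 75 mph, Time = 2.5 hours
75 x 2.5 = 187.5 miles

187.5 miles


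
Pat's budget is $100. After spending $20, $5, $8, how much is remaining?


Add up expenses:
$20 + $5 + $8 = $33
Subtract from budget:
$100 - $33 = $67

$67


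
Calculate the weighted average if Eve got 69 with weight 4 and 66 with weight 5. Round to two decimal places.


Weighted sum:
4 x 69 + 5 x 66 = 606
Total weight:
4 + 5 = 9
Weighted average:
606 / 9 = 67.3333... ≈ 67.33

67.33


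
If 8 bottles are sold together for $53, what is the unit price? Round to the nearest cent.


Total cost: $53
Number of items: 8
Unit price: $53 / 8 = $6.625 ≈ $6.63

$6.63


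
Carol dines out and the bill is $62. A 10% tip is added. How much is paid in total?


Calculate the tip:
10% of $62 = $6.20
Add tip to meal cost:
$62 + $6.20 = $68.20

$68.20


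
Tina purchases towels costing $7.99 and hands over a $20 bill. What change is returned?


Start with the amount paid:
$20
Subtract the price:
$20 - $7.99 = $12.01

$12.01


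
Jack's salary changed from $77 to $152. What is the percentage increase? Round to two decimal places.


Find the absolute change:
|152 - 77| = 75
Divide by original and multiply by 100:
75 / 77 x 100 = 97.4025...% ≈ 97.4%

97.4%


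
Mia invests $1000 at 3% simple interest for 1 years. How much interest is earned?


Use the formula I = P x R x T / 100
P x R x T = 1000 x 3 x 1 = 3000
I = 3000 / 100 = $30

$30


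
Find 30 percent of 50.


Convert percentage to decimal:
30% = 0.3
Multiply:
50 x 0.3 = 15

15


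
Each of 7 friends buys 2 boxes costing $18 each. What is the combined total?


Cost per person:
2 x $18 = $36
Group total:
7 x $36 = $252

$252


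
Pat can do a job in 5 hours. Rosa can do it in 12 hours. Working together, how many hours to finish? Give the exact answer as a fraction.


Pat's rate: 1/5 of the job per hour
Rosa's rate: 1/12 of the job per hour
Combined rate: 1/5 + 1/12 = 17/60 per hour
Time = 1 / (17/60) = 60/17 hours (≈ 3.53 hours)

60/17 hours


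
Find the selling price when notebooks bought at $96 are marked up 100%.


Calculate the markup amount:
100% of $96 = $96
Add to cost:
$96 + $96 = $192

$192


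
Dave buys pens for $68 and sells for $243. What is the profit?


Selling price = $243
Cost price = $68
Profit = selling price - cost price:
Profit = $243 - $68 = $175

$175


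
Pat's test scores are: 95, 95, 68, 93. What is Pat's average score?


Add the scores:
95 + 95 + 68 + 93 = 351
Divide by the number of tests:
351 / 4 = 87.75

87.75


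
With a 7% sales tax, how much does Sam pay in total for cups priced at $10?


Calculate the tax:
7% of $10 = $0.70
Add tax to price:
$10 + $0.70 = $10.70

$10.70


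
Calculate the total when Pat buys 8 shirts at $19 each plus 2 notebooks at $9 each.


Cost of shirts:
8 x $19 = $152
Cost of notebooks:
2 x $9 = $18
Add both:
$152 + $18 = $170

$170


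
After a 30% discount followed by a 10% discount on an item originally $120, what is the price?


First discount:
30% of $120 = $36
Price after first discount:
$120 - $36 = $84
Second discount:
10% of $84 = $8.40
Final price:
$84 - $8.40 = $75.60

$75.60


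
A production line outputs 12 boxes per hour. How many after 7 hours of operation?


Production rate: 12 boxes per hour
Time: 7 hours
Total: 12 x 7 = 84 boxes

84 boxes


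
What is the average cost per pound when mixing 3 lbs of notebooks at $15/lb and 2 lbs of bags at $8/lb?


Cost of notebooks:
3 x $15 = $45
Cost of bags:
2 x $8 = $16
Total cost: $45 + $16 = $61
Total weight: 5 lbs
Average: $61 / 5 = $12.20/lb

$12.20/lb


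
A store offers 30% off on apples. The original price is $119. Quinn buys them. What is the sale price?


Calculate the discount amount:
30% of $119 = $35.70
Subtract from original:
$119 - $35.70 = $83.30

$83.30


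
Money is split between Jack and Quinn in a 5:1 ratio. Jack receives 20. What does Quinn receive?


Find the multiplier:
20 / 5 = 4
Apply to Quinn's share:
1 x 4 = 4

4


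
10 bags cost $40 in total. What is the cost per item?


Total cost: $40
Number of items: 10
Unit price: $40 / 10 = $4

$4


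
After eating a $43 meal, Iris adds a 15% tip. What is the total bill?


Calculate the tip:
15% of $43 = $6.45
Add tip to meal cost:
$43 + $6.45 = $49.45

$49.45


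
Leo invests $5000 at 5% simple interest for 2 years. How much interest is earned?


Use the formula I = P x R x T / 100
P x R x T = 5000 x 5 x 2 = 50000
I = 50000 / 100 = $500

$500


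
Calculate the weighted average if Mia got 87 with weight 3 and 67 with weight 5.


Weighted sum:
3 x 87 + 5 x 67 = 596
Total weight:
3 + 5 = 8
Weighted average:
596 / 8 = 74.5

74.5


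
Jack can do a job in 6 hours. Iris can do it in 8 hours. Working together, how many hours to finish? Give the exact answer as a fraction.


Jack's rate: 1/6 of the job per hour
Iris's rate: 1/8 of the job per hour
Combined rate: 1/6 + 1/8 = 7/24 per hour
Time = 1 / (7/24) = 24/7 hours (≈ 3.43 hours)

24/7 hours


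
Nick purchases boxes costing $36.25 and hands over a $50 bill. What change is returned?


Start with the amount paid:
$50
Subtract the price:
$50 - $36.25 = $13.75

$13.75


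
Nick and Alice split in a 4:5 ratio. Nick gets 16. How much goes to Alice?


Find the multiplier:
16 / 4 = 4
Apply to Alice's share:
5 x 4 = 20

20


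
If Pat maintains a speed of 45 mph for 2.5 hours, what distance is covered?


Use the formula: distance = speed x time
Speed = 45 mph, Time = 2.5 hours
45 x 2.5 = 112.5 miles

112.5 miles


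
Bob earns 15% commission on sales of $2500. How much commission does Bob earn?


Convert rate to decimal:
15% = 0.15
Multiply by sales:
$2500 x 0.15 = $375

$375


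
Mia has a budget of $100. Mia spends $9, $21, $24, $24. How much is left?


Add up expenses:
$9 + $21 + $24 + $24 = $78
Subtract from budget:
$100 - $78 = $22

$22


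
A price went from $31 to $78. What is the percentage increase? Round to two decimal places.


Find the absolute change:
|78 - 31| = 47
Divide by original and multiply by 100:
47 / 31 x 100 = 151.6129...% ≈ 151.61%

151.61%


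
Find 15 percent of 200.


Convert percentage to decimal:
15% = 0.15
Multiply:
200 x 0.15 = 30

30


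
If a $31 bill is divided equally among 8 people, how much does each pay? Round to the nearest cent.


Total bill: $31
Number of people: 8
Each pays: $31 / 8 = $3.875 ≈ $3.88

$3.88


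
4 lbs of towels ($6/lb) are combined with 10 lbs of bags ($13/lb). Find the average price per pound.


Cost of towels:
4 x $6 = $24
Cost of bags:
10 x $13 = $130
Total cost: $24 + $130 = $154
Total weight: 14 lbs
Average: $154 / 14 = $11/lb

$11/lb


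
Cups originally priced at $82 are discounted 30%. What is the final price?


Calculate the discount amount:
30% of $82 = $24.60
Subtract from original:
$82 - $24.60 = $57.40

$57.40


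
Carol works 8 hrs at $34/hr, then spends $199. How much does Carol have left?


Calculate earnings:
8 x $34 = $272
Subtract spending:
$272 - $199 = $73

$73


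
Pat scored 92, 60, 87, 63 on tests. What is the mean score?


Add the scores:
92 + 60 + 87 + 63 = 302
Divide by the number of tests:
302 / 4 = 75.5

75.5


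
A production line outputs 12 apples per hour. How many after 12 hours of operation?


Production rate: 12 apples per hour
Time: 12 hours
Total: 12 x 12 = 144 apples

144 apples


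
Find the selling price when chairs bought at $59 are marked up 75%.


Calculate the markup amount:
75% of $59 = $44.25
Add to cost:
$59 + $44.25 = $103.25

$103.25


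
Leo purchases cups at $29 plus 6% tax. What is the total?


Calculate the tax:
6% of $29 = $1.74
Add tax to price:
$29 + $1.74 = $30.74

$30.74


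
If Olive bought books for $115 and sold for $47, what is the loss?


Selling price = $47
Cost price = $115
Loss = cost price - selling price:
Loss = $115 - $47 = $68

$68


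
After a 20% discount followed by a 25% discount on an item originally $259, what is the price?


First discount:
20% of $259 = $51.80
Price after first discount:
$259 - $51.80 = $207.20
Second discount:
25% of $207.20 = $51.80
Final price:
$207.20 - $51.80 = $155.40

$155.40


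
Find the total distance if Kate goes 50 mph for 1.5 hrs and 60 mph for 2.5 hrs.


Leg 1 distance:
50 x 1.5 = 75 miles
Leg 2 distance:
60 x 2.5 = 150 miles
Total distance:
75 + 150 = 225 miles

225 miles


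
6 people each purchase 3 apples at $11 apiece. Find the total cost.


Cost per person:
3 x $11 = $33
Group total:
6 x $33 = $198

$198


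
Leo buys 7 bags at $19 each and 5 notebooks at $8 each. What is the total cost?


Cost of bags:
7 x $19 = $133
Cost of notebooks:
5 x $8 = $40
Add both:
$133 + $40 = $173

$173


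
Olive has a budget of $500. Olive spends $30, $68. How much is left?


Add up expenses:
$30 + $68 = $98
Subtract from budget:
$500 - $98 = $402

$402


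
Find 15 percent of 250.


Convert percentage to decimal:
15% = 0.15
Multiply:
250 x 0.15 = 37.5

37.5


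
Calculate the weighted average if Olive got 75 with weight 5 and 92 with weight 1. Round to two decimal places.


Weighted sum:
5 x 75 + 1 x 92 = 467
Total weight:
5 + 1 = 6
Weighted average:
467 / 6 = 77.8333... ≈ 77.83

77.83


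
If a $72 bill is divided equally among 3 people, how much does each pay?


Total bill: $72
Number of people: 3
Each pays: $72 / 3 = $24

$24


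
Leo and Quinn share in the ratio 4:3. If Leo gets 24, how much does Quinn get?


Find the multiplier:
24 / 4 = 6
Apply to Quinn's share:
3 x 6 = 18

18


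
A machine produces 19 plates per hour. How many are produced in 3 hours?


Production rate: 19 plates per hour
Time: 3 hours
Total: 19 x 3 = 57 plates

57 plates


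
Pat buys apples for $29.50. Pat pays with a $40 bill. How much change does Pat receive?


Start with the amount paid:
$40
Subtract the price:
$40 - $29.50 = $10.50

$10.50


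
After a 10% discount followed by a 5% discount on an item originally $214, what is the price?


First discount:
10% of $214 = $21.40
Price after first discount:
$214 - $21.40 = $192.60
Second discount:
5% of $192.60 = $9.63
Final price:
$192.60 - $9.63 = $182.97

$182.97


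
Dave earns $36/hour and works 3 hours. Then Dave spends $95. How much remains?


Calculate earnings:
3 x $36 = $108
Subtract spending:
$108 - $95 = $13

$13


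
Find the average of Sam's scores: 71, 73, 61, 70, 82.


Add the scores:
71 + 73 + 61 + 70 + 82 = 357
Divide by the number of tests:
357 / 5 = 71.4

71.4


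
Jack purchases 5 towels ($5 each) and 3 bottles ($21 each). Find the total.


Cost of towels:
5 x $5 = $25
Cost of bottles:
3 x $21 = $63
Add both:
$25 + $63 = $88

$88


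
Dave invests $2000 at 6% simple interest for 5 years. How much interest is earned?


Use the formula I = P x R x T / 100
P x R x T = 2000 x 6 x 5 = 60000
I = 60000 / 100 = $600

$600


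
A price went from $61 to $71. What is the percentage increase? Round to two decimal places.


Find the absolute change:
|71 - 61| = 10
Divide by original and multiply by 100:
10 / 61 x 100 = 16.3934...% ≈ 16.39%

16.39%


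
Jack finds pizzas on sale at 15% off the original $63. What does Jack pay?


Calculate the discount amount:
15% of $63 = $9.45
Subtract from original:
$63 - $9.45 = $53.55

$53.55


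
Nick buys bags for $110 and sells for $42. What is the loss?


Selling price = $42
Cost price = $110
Loss = cost price - selling price:
Loss = $110 - $42 = $68

$68


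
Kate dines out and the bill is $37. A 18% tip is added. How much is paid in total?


Calculate the tip:
18% of $37 = $6.66
Add tip to meal cost:
$37 + $6.66 = $43.66

$43.66


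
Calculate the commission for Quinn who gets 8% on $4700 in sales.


Convert rate to decimal:
8% = 0.08
Multiply by sales:
$4700 x 0.08 = $376

$376


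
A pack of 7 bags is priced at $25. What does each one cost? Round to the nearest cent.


Total cost: $25
Number of items: 7
Unit price: $25 / 7 = $3.5714... ≈ $3.57

$3.57


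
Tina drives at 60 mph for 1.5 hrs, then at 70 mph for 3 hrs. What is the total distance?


Leg 1 distance:
60 x 1.5 = 90 miles
Leg 2 distance:
70 x 3 = 210 miles
Total distance:
90 + 210 = 300 miles

300 miles


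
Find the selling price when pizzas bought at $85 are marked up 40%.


Calculate the markup amount:
40% of $85 = $34
Add to cost:
$85 + $34 = $119

$119


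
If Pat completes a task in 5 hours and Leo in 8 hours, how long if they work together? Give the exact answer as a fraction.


Pat's rate: 1/5 of the job per hour
Leo's rate: 1/8 of the job per hour
Combined rate: 1/5 + 1/8 = 13/40 per hour
Time = 1 / (13/40) = 40/13 hours (≈ 3.08 hours)

40/13 hours


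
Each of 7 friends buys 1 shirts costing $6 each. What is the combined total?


Cost per person:
1 x $6 = $6
Group total:
7 x $6 = $42

$42


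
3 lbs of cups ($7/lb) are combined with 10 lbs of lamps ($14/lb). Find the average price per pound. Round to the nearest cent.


Cost of cups:
3 x $7 = $21
Cost of lamps:
10 x $14 = $140
Total cost: $21 + $140 = $161
Total weight: 13 lbs
Average: $161 / 13 = $12.3846... ≈ $12.38/lb

$12.38/lb


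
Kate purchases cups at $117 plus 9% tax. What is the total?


Calculate the tax:
9% of $117 = $10.53
Add tax to price:
$117 + $10.53 = $127.53

$127.53


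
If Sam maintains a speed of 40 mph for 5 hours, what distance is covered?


Use the formula: distance = speed x time
Speed = 40 mph, Time = 5 hours
40 x 5 = 200 miles

200 miles


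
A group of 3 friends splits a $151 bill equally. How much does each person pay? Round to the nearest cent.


Total bill: $151
Number of people: 3
Each pays: $151 / 3 = $50.3333... ≈ $50.33

$50.33


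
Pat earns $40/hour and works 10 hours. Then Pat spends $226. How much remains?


Calculate earnings:
10 x $40 = $400
Subtract spending:
$400 - $226 = $174

$174


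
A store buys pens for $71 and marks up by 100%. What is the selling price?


Calculate the markup amount:
100% of $71 = $71
Add to cost:
$71 + $71 = $142

$142


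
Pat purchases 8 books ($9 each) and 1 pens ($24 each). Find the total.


Cost of books:
8 x $9 = $72
Cost of pens:
1 x $24 = $24
Add both:
$72 + $24 = $96

$96


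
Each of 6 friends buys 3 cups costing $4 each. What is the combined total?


Cost per person:
3 x $4 = $12
Group total:
6 x $12 = $72

$72


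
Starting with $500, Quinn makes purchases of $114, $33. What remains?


Add up expenses:
$114 + $33 = $147
Subtract from budget:
$500 - $147 = $353

$353


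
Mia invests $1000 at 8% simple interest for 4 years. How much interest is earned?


Use the formula I = P x R x T / 100
P x R x T = 1000 x 8 x 4 = 32000
I = 32000 / 100 = $320

$320


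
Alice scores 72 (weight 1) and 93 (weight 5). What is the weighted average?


Weighted sum:
1 x 72 + 5 x 93 = 537
Total weight:
1 + 5 = 6
Weighted average:
537 / 6 = 89.5

89.5


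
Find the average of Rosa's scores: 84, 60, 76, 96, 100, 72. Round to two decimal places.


Add the scores:
84 + 60 + 76 + 96 + 100 + 72 = 488
Divide by the number of tests:
488 / 6 = 81.3333... ≈ 81.33

81.33


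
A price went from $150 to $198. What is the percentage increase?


Find the absolute change:
|198 - 150| = 48
Divide by original and multiply by 100:
48 / 150 x 100 = 32%

32%


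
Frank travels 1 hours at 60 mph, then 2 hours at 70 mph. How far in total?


Leg 1 distance:
60 x 1 = 60 miles
Leg 2 distance:
70 x 2 = 140 miles
Total distance:
60 + 140 = 200 miles

200 miles


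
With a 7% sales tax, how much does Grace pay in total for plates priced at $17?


Calculate the tax:
7% of $17 = $1.19
Add tax to price:
$17 + $1.19 = $18.19

$18.19


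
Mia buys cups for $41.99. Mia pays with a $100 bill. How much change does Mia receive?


Start with the amount paid:
$100
Subtract the price:
$100 - $41.99 = $58.01

$58.01


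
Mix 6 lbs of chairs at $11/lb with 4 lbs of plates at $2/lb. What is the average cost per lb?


Cost of chairs:
6 x $11 = $66
Cost of plates:
4 x $2 = $8
Total cost: $66 + $8 = $74
Total weight: 10 lbs
Average: $74 / 10 = $7.40/lb

$7.40/lb


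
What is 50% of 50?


Convert percentage to decimal:
50% = 0.5
Multiply:
50 x 0.5 = 25

25


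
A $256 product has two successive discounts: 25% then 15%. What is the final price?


First discount:
25% of $256 = $64
Price after first discount:
$256 - $64 = $192
Second discount:
15% of $192 = $28.80
Final price:
$192 - $28.80 = $163.20

$163.20


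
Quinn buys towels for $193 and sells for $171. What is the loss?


Selling price = $171
Cost price = $193
Loss = cost price - selling price:
Loss = $193 - $171 = $22

$22


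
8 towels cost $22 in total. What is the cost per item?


Total cost: $22
Number of items: 8
Unit price: $22 / 8 = $2.75

$2.75


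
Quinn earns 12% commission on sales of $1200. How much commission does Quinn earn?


Convert rate to decimal:
12% = 0.12
Multiply by sales:
$1200 x 0.12 = $144

$144


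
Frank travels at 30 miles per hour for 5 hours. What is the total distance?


Use the formula: distance = speed x time
Speed = 30 mph, Time = 5 hours
30 x 5 = 150 miles

150 miles


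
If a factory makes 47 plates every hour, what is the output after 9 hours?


Production rate: 47 plates per hour
Time: 9 hours
Total: 47 x 9 = 423 plates

423 plates


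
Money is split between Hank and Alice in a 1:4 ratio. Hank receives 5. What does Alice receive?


Find the multiplier:
5 / 1 = 5
Apply to Alice's share:
4 x 5 = 20

20


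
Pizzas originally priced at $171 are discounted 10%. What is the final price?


Calculate the discount amount:
10% of $171 = $17.10
Subtract from original:
$171 - $17.10 = $153.90

$153.90


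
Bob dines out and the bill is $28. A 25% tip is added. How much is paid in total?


Calculate the tip:
25% of $28 = $7
Add tip to meal cost:
$28 + $7 = $35

$35


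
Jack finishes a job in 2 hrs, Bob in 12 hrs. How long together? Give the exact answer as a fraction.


Jack's rate: 1/2 of the job per hour
Bob's rate: 1/12 of the job per hour
Combined rate: 1/2 + 1/12 = 7/12 per hour
Time = 1 / (7/12) = 12/7 hours (≈ 1.71 hours)

12/7 hours


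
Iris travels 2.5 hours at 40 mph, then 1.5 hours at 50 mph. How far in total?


Leg 1 distance:
40 x 2.5 = 100 miles
Leg 2 distance:
50 x 1.5 = 75 miles
Total distance:
100 + 75 = 175 miles

175 miles


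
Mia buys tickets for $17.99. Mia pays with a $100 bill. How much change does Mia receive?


Start with the amount paid:
$100
Subtract the price:
$100 - $17.99 = $82.01

$82.01


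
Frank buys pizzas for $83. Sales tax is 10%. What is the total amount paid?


Calculate the tax:
10% of $83 = $8.30
Add tax to price:
$83 + $8.30 = $91.30

$91.30


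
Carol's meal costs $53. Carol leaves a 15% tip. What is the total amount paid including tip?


Calculate the tip:
15% of $53 = $7.95
Add tip to meal cost:
$53 + $7.95 = $60.95

$60.95


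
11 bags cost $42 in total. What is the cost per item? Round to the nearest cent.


Total cost: $42
Number of items: 11
Unit price: $42 / 11 = $3.8181... ≈ $3.82

$3.82


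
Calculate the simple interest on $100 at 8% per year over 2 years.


Use the formula I = P x R x T / 100
P x R x T = 100 x 8 x 2 = 1600
I = 1600 / 100 = $16

$16


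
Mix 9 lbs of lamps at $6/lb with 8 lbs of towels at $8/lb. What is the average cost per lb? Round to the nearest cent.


Cost of lamps:
9 x $6 = $54
Cost of towels:
8 x $8 = $64
Total cost: $54 + $64 = $118
Total weight: 17 lbs
Average: $118 / 17 = $6.9411... ≈ $6.94/lb

$6.94/lb


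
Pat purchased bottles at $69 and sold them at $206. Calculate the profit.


Selling price = $206
Cost price = $69
Profit = selling price - cost price:
Profit = $206 - $69 = $137

$137


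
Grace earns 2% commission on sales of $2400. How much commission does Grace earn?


Convert rate to decimal:
2% = 0.02
Multiply by sales:
$2400 x 0.02 = $48

$48


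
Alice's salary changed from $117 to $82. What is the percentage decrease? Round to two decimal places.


Find the absolute change:
|82 - 117| = 35
Divide by original and multiply by 100:
35 / 117 x 100 = 29.9145...% ≈ 29.91%

29.91%


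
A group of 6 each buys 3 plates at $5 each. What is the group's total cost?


Cost per person:
3 x $5 = $15
Group total:
6 x $15 = $90

$90


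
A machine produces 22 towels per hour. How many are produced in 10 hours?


Production rate: 22 towels per hour
Time: 10 hours
Total: 22 x 10 = 220 towels

220 towels


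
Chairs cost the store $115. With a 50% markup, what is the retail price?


Calculate the markup amount:
50% of $115 = $57.50
Add to cost:
$115 + $57.50 = $172.50

$172.50


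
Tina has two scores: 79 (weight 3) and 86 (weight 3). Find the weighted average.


Weighted sum:
3 x 79 + 3 x 86 = 495
Total weight:
3 + 3 = 6
Weighted average:
495 / 6 = 82.5

82.5


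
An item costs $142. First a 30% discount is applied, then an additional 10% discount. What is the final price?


First discount:
30% of $142 = $42.60
Price after first discount:
$142 - $42.60 = $99.40
Second discount:
10% of $99.40 = $9.94
Final price:
$99.40 - $9.94 = $89.46

$89.46


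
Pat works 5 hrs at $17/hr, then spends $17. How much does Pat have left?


Calculate earnings:
5 x $17 = $85
Subtract spending:
$85 - $17 = $68

$68


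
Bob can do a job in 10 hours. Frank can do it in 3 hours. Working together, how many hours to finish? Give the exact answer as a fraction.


Bob's rate: 1/10 of the job per hour
Frank's rate: 1/3 of the job per hour
Combined rate: 1/10 + 1/3 = 13/30 per hour
Time = 1 / (13/30) = 30/13 hours (≈ 2.31 hours)

30/13 hours


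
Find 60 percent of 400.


Convert percentage to decimal:
60% = 0.6
Multiply:
400 x 0.6 = 240

240


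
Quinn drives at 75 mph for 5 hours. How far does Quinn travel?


Use the formula: distance = speed x time
Speed = 75 mph, Time = 5 hours
75 x 5 = 375 miles

375 miles


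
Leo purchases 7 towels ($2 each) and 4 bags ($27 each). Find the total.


Cost of towels:
7 x $2 = $14
Cost of bags:
4 x $27 = $108
Add both:
$14 + $108 = $122

$122


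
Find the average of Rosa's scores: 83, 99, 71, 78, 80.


Add the scores:
83 + 99 + 71 + 78 + 80 = 411
Divide by the number of tests:
411 / 5 = 82.2

82.2


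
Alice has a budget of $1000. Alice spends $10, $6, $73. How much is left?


Add up expenses:
$10 + $6 + $73 = $89
Subtract from budget:
$1000 - $89 = $911

$911


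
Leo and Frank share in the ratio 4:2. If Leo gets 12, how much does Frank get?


Find the multiplier:
12 / 4 = 3
Apply to Frank's share:
2 x 3 = 6

6


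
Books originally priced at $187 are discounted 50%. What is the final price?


Calculate the discount amount:
50% of $187 = $93.50
Subtract from original:
$187 - $93.50 = $93.50

$93.50


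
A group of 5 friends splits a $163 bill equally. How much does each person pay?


Total bill: $163
Number of people: 5
Each pays: $163 / 5 = $32.60

$32.60


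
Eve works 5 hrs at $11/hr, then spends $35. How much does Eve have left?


Calculate earnings:
5 x $11 = $55
Subtract spending:
$55 - $35 = $20

$20


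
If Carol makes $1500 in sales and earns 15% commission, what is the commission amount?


Convert rate to decimal:
15% = 0.15
Multiply by sales:
$1500 x 0.15 = $225

$225


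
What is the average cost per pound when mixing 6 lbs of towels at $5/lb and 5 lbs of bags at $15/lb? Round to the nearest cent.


Cost of towels:
6 x $5 = $30
Cost of bags:
5 x $15 = $75
Total cost: $30 + $75 = $105
Total weight: 11 lbs
Average: $105 / 11 = $9.5454... ≈ $9.55/lb

$9.55/lb


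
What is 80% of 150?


Convert percentage to decimal:
80% = 0.8
Multiply:
150 x 0.8 = 120

120


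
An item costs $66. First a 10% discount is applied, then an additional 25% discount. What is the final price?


First discount:
10% of $66 = $6.60
Price after first discount:
$66 - $6.60 = $59.40
Second discount:
25% of $59.40 = $14.85
Final price:
$59.40 - $14.85 = $44.55

$44.55


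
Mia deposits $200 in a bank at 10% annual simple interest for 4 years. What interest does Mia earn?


Use the formula I = P x R x T / 100
P x R x T = 200 x 10 x 4 = 8000
I = 8000 / 100 = $80

$80


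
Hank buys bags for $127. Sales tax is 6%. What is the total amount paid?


Calculate the tax:
6% of $127 = $7.62
Add tax to price:
$127 + $7.62 = $134.62

$134.62


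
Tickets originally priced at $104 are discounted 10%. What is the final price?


Calculate the discount amount:
10% of $104 = $10.40
Subtract from original:
$104 - $10.40 = $93.60

$93.60


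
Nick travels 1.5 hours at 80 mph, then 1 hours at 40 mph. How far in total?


Leg 1 distance:
80 x 1.5 = 120 miles
Leg 2 distance:
40 x 1 = 40 miles
Total distance:
120 + 40 = 160 miles

160 miles


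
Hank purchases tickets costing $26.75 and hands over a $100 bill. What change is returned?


Start with the amount paid:
$100
Subtract the price:
$100 - $26.75 = $73.25

$73.25


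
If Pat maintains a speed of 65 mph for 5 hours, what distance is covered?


Use the formula: distance = speed x time
Speed = 65 mph, Time = 5 hours
65 x 5 = 325 miles

325 miles


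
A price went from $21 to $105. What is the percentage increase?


Find the absolute change:
|105 - 21| = 84
Divide by original and multiply by 100:
84 / 21 x 100 = 400%

400%


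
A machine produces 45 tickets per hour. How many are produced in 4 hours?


Production rate: 45 tickets per hour
Time: 4 hours
Total: 45 x 4 = 180 tickets

180 tickets


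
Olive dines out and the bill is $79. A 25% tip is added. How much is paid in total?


Calculate the tip:
25% of $79 = $19.75
Add tip to meal cost:
$79 + $19.75 = $98.75

$98.75


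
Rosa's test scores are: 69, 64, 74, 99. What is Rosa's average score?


Add the scores:
69 + 64 + 74 + 99 = 306
Divide by the number of tests:
306 / 4 = 76.5

76.5


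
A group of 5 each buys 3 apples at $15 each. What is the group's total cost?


Cost per person:
3 x $15 = $45
Group total:
5 x $45 = $225

$225


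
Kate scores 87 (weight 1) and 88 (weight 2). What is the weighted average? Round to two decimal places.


Weighted sum:
1 x 87 + 2 x 88 = 263
Total weight:
1 + 2 = 3
Weighted average:
263 / 3 = 87.6666... ≈ 87.67

87.67


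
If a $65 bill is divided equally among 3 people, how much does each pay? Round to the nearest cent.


Total bill: $65
Number of people: 3
Each pays: $65 / 3 = $21.6666... ≈ $21.67

$21.67


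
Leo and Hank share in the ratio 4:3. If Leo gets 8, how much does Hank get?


Find the multiplier:
8 / 4 = 2
Apply to Hank's share:
3 x 2 = 6

6


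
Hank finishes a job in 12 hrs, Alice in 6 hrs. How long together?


Hank's rate: 1/12 of the job per hour
Alice's rate: 1/6 of the job per hour
Combined rate: 1/12 + 1/6 = 1/4 per hour
Time = 1 / (1/4) = 4 hours

4 hours


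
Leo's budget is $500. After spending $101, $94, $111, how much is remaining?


Add up expenses:
$101 + $94 + $111 = $306
Subtract from budget:
$500 - $306 = $194

$194


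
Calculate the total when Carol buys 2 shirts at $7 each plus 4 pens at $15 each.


Cost of shirts:
2 x $7 = $14
Cost of pens:
4 x $15 = $60
Add both:
$14 + $60 = $74

$74


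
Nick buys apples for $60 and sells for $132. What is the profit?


Selling price = $132
Cost price = $60
Profit = selling price - cost price:
Profit = $132 - $60 = $72

$72


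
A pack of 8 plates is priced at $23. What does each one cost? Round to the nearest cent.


Total cost: $23
Number of items: 8
Unit price: $23 / 8 = $2.875 ≈ $2.88

$2.88


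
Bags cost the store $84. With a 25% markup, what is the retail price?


Calculate the markup amount:
25% of $84 = $21
Add to cost:
$84 + $21 = $105

$105


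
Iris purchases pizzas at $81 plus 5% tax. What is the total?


Calculate the tax:
5% of $81 = $4.05
Add tax to price:
$81 + $4.05 = $85.05

$85.05


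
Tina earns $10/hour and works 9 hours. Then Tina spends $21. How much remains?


Calculate earnings:
9 x $10 = $90
Subtract spending:
$90 - $21 = $69

$69


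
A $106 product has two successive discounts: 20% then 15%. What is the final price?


First discount:
20% of $106 = $21.20
Price after first discount:
$106 - $21.20 = $84.80
Second discount:
15% of $84.80 = $12.72
Final price:
$84.80 - $12.72 = $72.08

$72.08


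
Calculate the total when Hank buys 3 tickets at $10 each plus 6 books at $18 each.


Cost of tickets:
3 x $10 = $30
Cost of books:
6 x $18 = $108
Add both:
$30 + $108 = $138

$138


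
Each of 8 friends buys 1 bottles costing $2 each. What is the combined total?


Cost per person:
1 x $2 = $2
Group total:
8 x $2 = $16

$16


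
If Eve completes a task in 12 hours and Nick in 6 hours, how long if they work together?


Eve's rate: 1/12 of the job per hour
Nick's rate: 1/6 of the job per hour
Combined rate: 1/12 + 1/6 = 1/4 per hour
Time = 1 / (1/4) = 4 hours

4 hours


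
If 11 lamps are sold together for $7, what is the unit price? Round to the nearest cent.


Total cost: $7
Number of items: 11
Unit price: $7 / 11 = $0.6363... ≈ $0.64

$0.64


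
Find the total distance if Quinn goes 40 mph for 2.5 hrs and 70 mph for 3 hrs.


Leg 1 distance:
40 x 2.5 = 100 miles
Leg 2 distance:
70 x 3 = 210 miles
Total distance:
100 + 210 = 310 miles

310 miles


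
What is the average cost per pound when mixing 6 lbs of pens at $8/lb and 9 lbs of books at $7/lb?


Cost of pens:
6 x $8 = $48
Cost of books:
9 x $7 = $63
Total cost: $48 + $63 = $111
Total weight: 15 lbs
Average: $111 / 15 = $7.40/lb

$7.40/lb


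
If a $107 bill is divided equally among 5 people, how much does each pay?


Total bill: $107
Number of people: 5
Each pays: $107 / 5 = $21.40

$21.40


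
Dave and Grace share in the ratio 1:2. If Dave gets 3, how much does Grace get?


Find the multiplier:
3 / 1 = 3
Apply to Grace's share:
2 x 3 = 6

6


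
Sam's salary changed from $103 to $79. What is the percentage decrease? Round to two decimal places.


Find the absolute change:
|79 - 103| = 24
Divide by original and multiply by 100:
24 / 103 x 100 = 23.3009...% ≈ 23.3%

23.3%


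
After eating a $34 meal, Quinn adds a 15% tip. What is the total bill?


Calculate the tip:
15% of $34 = $5.10
Add tip to meal cost:
$34 + $5.10 = $39.10

$39.10


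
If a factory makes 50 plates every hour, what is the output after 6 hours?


Production rate: 50 plates per hour
Time: 6 hours
Total: 50 x 6 = 300 plates

300 plates


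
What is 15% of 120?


Convert percentage to decimal:
15% = 0.15
Multiply:
120 x 0.15 = 18

18


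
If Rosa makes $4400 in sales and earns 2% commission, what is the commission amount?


Convert rate to decimal:
2% = 0.02
Multiply by sales:
$4400 x 0.02 = $88

$88


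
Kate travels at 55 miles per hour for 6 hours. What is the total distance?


Use the formula: distance = speed x time
Speed = 55 mph, Time = 6 hours
55 x 6 = 330 miles

330 miles


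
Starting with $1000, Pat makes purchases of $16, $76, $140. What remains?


Add up expenses:
$16 + $76 + $140 = $232
Subtract from budget:
$1000 - $232 = $768

$768


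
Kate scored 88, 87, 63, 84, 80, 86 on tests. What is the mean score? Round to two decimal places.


Add the scores:
88 + 87 + 63 + 84 + 80 + 86 = 488
Divide by the number of tests:
488 / 6 = 81.3333... ≈ 81.33

81.33


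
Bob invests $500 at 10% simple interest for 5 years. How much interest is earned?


Use the formula I = P x R x T / 100
P x R x T = 500 x 10 x 5 = 25000
I = 25000 / 100 = $250

$250


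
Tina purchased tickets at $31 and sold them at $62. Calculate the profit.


Selling price = $62
Cost price = $31
Profit = selling price - cost price:
Profit = $62 - $31 = $31

$31


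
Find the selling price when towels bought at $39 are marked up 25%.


Calculate the markup amount:
25% of $39 = $9.75
Add to cost:
$39 + $9.75 = $48.75

$48.75


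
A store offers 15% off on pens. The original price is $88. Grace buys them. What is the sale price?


Calculate the discount amount:
15% of $88 = $13.20
Subtract from original:
$88 - $13.20 = $74.80

$74.80


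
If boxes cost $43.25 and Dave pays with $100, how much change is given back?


Start with the amount paid:
$100
Subtract the price:
$100 - $43.25 = $56.75

$56.75


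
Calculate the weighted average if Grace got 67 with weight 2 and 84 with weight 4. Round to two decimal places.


Weighted sum:
2 x 67 + 4 x 84 = 470
Total weight:
2 + 4 = 6
Weighted average:
470 / 6 = 78.3333... ≈ 78.33

78.33


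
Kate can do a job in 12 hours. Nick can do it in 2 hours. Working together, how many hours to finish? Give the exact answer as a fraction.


Kate's rate: 1/12 of the job per hour
Nick's rate: 1/2 of the job per hour
Combined rate: 1/12 + 1/2 = 7/12 per hour
Time = 1 / (7/12) = 12/7 hours (≈ 1.71 hours)

12/7 hours


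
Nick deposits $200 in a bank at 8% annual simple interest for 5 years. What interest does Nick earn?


Use the formula I = P x R x T / 100
P x R x T = 200 x 8 x 5 = 8000
I = 8000 / 100 = $80

$80


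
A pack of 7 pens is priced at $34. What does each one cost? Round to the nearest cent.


Total cost: $34
Number of items: 7
Unit price: $34 / 7 = $4.8571... ≈ $4.86

$4.86


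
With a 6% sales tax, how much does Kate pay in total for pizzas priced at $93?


Calculate the tax:
6% of $93 = $5.58
Add tax to price:
$93 + $5.58 = $98.58

$98.58


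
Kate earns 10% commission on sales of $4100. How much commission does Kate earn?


Convert rate to decimal:
10% = 0.1
Multiply by sales:
$4100 x 0.1 = $410

$410


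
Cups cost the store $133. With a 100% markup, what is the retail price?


Calculate the markup amount:
100% of $133 = $133
Add to cost:
$133 + $133 = $266

$266


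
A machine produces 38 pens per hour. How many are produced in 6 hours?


Production rate: 38 pens per hour
Time: 6 hours
Total: 38 x 6 = 228 pens

228 pens


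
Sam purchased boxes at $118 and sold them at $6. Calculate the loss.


Selling price = $6
Cost price = $118
Loss = cost price - selling price:
Loss = $118 - $6 = $112

$112


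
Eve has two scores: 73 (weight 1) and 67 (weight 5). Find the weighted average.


Weighted sum:
1 x 73 + 5 x 67 = 408
Total weight:
1 + 5 = 6
Weighted average:
408 / 6 = 68

68


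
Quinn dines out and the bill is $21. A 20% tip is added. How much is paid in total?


Calculate the tip:
20% of $21 = $4.20
Add tip to meal cost:
$21 + $4.20 = $25.20

$25.20


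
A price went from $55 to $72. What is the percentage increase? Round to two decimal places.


Find the absolute change:
|72 - 55| = 17
Divide by original and multiply by 100:
17 / 55 x 100 = 30.9090...% ≈ 30.91%

30.91%


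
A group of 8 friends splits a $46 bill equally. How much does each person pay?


Total bill: $46
Number of people: 8
Each pays: $46 / 8 = $5.75

$5.75
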